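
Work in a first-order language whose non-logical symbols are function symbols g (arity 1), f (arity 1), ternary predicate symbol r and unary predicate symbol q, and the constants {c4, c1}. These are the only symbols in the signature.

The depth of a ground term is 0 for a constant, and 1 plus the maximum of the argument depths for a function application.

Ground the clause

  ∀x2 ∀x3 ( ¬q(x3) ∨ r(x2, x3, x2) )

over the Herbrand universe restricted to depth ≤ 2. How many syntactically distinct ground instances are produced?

196

Ground terms of depth ≤ 2:
  Write N_k for the number of ground terms of depth ≤ k. A term of depth ≤ k is either a constant or a function symbol applied to arguments of depth ≤ k−1, so N_k = 2 + N_{k-1} + N_{k-1}.
  N_0 = 2
  N_1 = 2 + 2 + 2 = 6
  N_2 = 2 + 6 + 6 = 14
So there are 14 ground terms available for substitution.
There are 2 variables to instantiate (x2, x3), each occurring in at least one literal, so different choices give different ground instances.
Number of ground instances = 14^2 = 196.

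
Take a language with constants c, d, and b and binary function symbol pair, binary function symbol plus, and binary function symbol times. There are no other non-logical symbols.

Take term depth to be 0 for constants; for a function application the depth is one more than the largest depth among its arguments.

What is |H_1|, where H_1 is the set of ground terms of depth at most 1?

If N_k denotes the number of depth-≤k ground terms, the 3 constants give N_0 = 3, and each function symbol of arity r contributes N_{k-1}^r new terms at level k: N_k = 3 + N_{k-1}^2 + N_{k-1}^2 + N_{k-1}^2.
N_0 = 3
N_1 = 3 + 3^2 + 3^2 + 3^2 = 30

30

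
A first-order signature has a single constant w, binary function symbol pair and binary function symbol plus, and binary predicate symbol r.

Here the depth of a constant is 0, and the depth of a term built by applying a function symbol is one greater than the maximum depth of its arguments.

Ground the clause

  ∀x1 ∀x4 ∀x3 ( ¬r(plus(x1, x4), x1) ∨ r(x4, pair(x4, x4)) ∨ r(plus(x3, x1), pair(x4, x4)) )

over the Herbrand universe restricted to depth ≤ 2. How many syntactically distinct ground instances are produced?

Ground terms of depth ≤ 2:
  If N_k denotes the number of depth-≤k ground terms, the 1 constant gives N_0 = 1, and each function symbol of arity r contributes N_{k-1}^r new terms at level k: N_k = 1 + N_{k-1}^2 + N_{k-1}^2.
  N_0 = 1
  N_1 = 1 + 1^2 + 1^2 = 3
  N_2 = 1 + 3^2 + 3^2 = 19
So there are 19 ground terms available for substitution.
The body mentions every one of the 3 quantified variables; since ground terms form a free algebra, no two substitutions collapse to the same formula.
Number of ground instances = 19^3 = 6859.

6859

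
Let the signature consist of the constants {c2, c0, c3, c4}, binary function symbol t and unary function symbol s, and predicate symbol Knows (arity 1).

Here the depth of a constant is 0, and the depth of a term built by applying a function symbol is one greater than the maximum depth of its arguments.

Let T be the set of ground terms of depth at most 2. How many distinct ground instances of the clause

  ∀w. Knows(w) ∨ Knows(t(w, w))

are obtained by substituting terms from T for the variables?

Ground terms of depth ≤ 2:
  Let N_k = |{terms of depth ≤ k}|. Then N_0 = 4 and N_k = 4 + N_{k-1}^2 + N_{k-1} for k ≥ 1 (one summand per function symbol, arity giving the exponent).
  N_0 = 4
  N_1 = 4 + 4^2 + 4 = 24
  N_2 = 4 + 24^2 + 24 = 604
So there are 604 ground terms available for substitution.
The body mentions the single quantified variable w; since ground terms form a free algebra, no two substitutions collapse to the same formula.
Number of ground instances = 604.

604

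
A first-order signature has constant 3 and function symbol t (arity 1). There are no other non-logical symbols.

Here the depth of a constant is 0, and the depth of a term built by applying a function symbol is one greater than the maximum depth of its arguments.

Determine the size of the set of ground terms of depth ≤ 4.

Count level by level. With function symbols t/1, the terms of depth ≤ k are the 1 constant together with each function applied to depth-≤(k−1) tuples, so N_k = 1 + N_{k-1}.
N_0 = 1
N_1 = 1 + 1 = 2
N_2 = 1 + 2 = 3
N_3 = 1 + 3 = 4
N_4 = 1 + 4 = 5
Explicitly: 3, t(3), t(t(3)), t(t(t(3))), t(t(t(t(3)))).

5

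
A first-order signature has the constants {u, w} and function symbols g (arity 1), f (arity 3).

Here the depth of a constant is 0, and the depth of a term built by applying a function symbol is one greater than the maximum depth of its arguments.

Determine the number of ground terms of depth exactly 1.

10

Let N_k = |{terms of depth ≤ k}|. Then N_0 = 2 and N_k = 2 + N_{k-1} + N_{k-1}^3 for k ≥ 1 (one summand per function symbol, arity giving the exponent).
N_0 = 2
N_1 = 2 + 2 + 2^3 = 12
Terms of depth exactly 1: N_1 − N_0 = 12 − 2 = 10.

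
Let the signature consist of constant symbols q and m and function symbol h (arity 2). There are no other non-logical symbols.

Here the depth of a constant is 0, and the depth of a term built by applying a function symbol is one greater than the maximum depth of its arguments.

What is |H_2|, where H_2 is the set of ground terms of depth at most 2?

Count level by level. With function symbols h/2, the terms of depth ≤ k are the 2 constants together with each function applied to depth-≤(k−1) tuples, so N_k = 2 + N_{k-1}^2.
N_0 = 2
N_1 = 2 + 2^2 = 6
N_2 = 2 + 6^2 = 38

38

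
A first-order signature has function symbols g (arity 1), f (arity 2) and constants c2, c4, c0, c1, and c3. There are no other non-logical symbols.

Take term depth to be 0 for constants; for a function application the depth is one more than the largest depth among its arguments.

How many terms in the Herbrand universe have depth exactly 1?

30

Let N_k = |{terms of depth ≤ k}|. Then N_0 = 5 and N_k = 5 + N_{k-1} + N_{k-1}^2 for k ≥ 1 (one summand per function symbol, arity giving the exponent).
N_0 = 5
N_1 = 5 + 5 + 5^2 = 35
Terms of depth exactly 1: N_1 − N_0 = 35 − 5 = 30.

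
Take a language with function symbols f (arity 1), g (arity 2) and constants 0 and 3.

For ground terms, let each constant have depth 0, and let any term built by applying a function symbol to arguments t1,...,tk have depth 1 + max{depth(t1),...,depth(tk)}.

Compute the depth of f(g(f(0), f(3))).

depth(f(0)) = 1 + depth(0) = 1 + 0 = 1
depth(f(3)) = 1 + depth(3) = 1 + 0 = 1
depth(g(f(0), f(3))) = 1 + max(1, 1) = 2
depth(f(g(f(0), f(3)))) = 1 + depth(g(f(0), f(3))) = 1 + 2 = 3

3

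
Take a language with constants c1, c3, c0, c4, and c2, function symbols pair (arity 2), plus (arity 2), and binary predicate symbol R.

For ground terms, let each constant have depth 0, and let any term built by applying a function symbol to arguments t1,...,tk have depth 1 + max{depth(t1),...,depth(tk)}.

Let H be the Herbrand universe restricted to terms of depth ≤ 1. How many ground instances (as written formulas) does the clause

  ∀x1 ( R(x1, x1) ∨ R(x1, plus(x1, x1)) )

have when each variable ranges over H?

Ground terms of depth ≤ 1:
  If N_k denotes the number of depth-≤k ground terms, the 5 constants give N_0 = 5, and each function symbol of arity r contributes N_{k-1}^r new terms at level k: N_k = 5 + N_{k-1}^2 + N_{k-1}^2.
  N_0 = 5
  N_1 = 5 + 5^2 + 5^2 = 55
So there are 55 ground terms available for substitution.
The clause has 1 distinct variable (x1), which appears in the body. In the free term algebra distinct substitutions yield syntactically distinct ground instances.
Number of ground instances = 55.

55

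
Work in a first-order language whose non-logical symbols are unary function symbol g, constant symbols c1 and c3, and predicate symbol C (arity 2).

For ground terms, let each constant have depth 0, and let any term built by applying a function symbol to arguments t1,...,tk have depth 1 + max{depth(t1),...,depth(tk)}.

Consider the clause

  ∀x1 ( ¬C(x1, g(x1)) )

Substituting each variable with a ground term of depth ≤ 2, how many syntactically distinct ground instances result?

Ground terms of depth ≤ 2:
  Let N_k = |{terms of depth ≤ k}|. Then N_0 = 2 and N_k = 2 + N_{k-1} for k ≥ 1 (one summand per function symbol, arity giving the exponent).
  N_0 = 2
  N_1 = 2 + 2 = 4
  N_2 = 2 + 4 = 6
  Explicitly: c1, c3, g(c1), g(c3), g(g(c1)), g(g(c3)).
So there are 6 ground terms available for substitution.
The clause has 1 distinct variable (x1), which appears in the body. In the free term algebra distinct substitutions yield syntactically distinct ground instances.
Number of ground instances = 6.

6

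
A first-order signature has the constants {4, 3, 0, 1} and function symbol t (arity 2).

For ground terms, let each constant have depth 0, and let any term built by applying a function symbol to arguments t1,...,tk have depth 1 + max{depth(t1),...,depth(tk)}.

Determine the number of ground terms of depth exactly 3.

162816

If N_k denotes the number of depth-≤k ground terms, the 4 constants give N_0 = 4, and each function symbol of arity r contributes N_{k-1}^r new terms at level k: N_k = 4 + N_{k-1}^2.
N_0 = 4
N_1 = 4 + 4^2 = 20
N_2 = 4 + 20^2 = 404
N_3 = 4 + 404^2 = 163220
Terms of depth exactly 3: N_3 − N_2 = 163220 − 404 = 162816.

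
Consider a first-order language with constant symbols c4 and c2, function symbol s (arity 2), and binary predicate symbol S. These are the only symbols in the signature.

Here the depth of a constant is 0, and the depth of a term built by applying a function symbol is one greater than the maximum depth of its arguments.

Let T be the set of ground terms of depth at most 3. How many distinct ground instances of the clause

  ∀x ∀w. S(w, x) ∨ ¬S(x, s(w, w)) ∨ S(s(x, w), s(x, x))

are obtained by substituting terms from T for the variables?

2090916

Ground terms of depth ≤ 3:
  If N_k denotes the number of depth-≤k ground terms, the 2 constants give N_0 = 2, and each function symbol of arity r contributes N_{k-1}^r new terms at level k: N_k = 2 + N_{k-1}^2.
  N_0 = 2
  N_1 = 2 + 2^2 = 6
  N_2 = 2 + 6^2 = 38
  N_3 = 2 + 38^2 = 1446
So there are 1446 ground terms available for substitution.
Each of x, w ranges independently over the available ground terms, and distinct assignments produce distinct instances.
Number of ground instances = 1446^2 = 2090916.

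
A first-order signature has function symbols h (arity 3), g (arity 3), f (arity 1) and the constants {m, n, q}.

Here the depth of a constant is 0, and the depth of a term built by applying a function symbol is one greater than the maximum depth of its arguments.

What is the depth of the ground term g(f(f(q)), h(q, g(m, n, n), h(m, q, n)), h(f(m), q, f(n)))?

depth(f(q)) = 1 + depth(q) = 1 + 0 = 1
depth(f(f(q))) = 1 + depth(f(q)) = 1 + 1 = 2
depth(g(m, n, n)) = 1 + max(0, 0, 0) = 1
depth(h(m, q, n)) = 1 + max(0, 0, 0) = 1
depth(h(q, g(m, n, n), h(m, q, n))) = 1 + max(0, 1, 1) = 2
depth(f(m)) = 1 + depth(m) = 1 + 0 = 1
depth(f(n)) = 1 + depth(n) = 1 + 0 = 1
depth(h(f(m), q, f(n))) = 1 + max(1, 0, 1) = 2
depth(g(f(f(q)), h(q, g(m, n, n), h(m, q, n)), h(f(m), q, f(n)))) = 1 + max(2, 2, 2) = 3

3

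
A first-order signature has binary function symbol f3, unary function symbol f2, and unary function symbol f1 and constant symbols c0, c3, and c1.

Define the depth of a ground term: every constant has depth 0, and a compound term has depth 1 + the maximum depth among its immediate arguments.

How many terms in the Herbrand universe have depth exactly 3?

If N_k denotes the number of depth-≤k ground terms, the 3 constants give N_0 = 3, and each function symbol of arity r contributes N_{k-1}^r new terms at level k: N_k = 3 + N_{k-1}^2 + N_{k-1} + N_{k-1}.
N_0 = 3
N_1 = 3 + 3^2 + 3 + 3 = 18
N_2 = 3 + 18^2 + 18 + 18 = 363
N_3 = 3 + 363^2 + 363 + 363 = 132498
Terms of depth exactly 3: N_3 − N_2 = 132498 − 363 = 132135.

132135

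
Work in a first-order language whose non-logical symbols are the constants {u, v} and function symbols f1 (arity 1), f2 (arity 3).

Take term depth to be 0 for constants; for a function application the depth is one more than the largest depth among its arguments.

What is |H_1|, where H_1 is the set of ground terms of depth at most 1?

Let N_k = |{terms of depth ≤ k}|. Then N_0 = 2 and N_k = 2 + N_{k-1} + N_{k-1}^3 for k ≥ 1 (one summand per function symbol, arity giving the exponent).
N_0 = 2
N_1 = 2 + 2 + 2^3 = 12
Explicitly: u, v, f1(u), f1(v), f2(u, u, u), f2(u, u, v), f2(u, v, u), f2(u, v, v), f2(v, u, u), f2(v, u, v), f2(v, v, u), f2(v, v, v).

12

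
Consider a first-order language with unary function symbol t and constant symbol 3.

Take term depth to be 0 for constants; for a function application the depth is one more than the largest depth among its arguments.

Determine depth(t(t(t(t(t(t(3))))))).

depth(t(3)) = 1 + depth(3) = 1 + 0 = 1
depth(t(t(3))) = 1 + depth(t(3)) = 1 + 1 = 2
depth(t(t(t(3)))) = 1 + depth(t(t(3))) = 1 + 2 = 3
depth(t(t(t(t(3))))) = 1 + depth(t(t(t(3)))) = 1 + 3 = 4
depth(t(t(t(t(t(3)))))) = 1 + depth(t(t(t(t(3))))) = 1 + 4 = 5
depth(t(t(t(t(t(t(3))))))) = 1 + depth(t(t(t(t(t(3)))))) = 1 + 5 = 6

6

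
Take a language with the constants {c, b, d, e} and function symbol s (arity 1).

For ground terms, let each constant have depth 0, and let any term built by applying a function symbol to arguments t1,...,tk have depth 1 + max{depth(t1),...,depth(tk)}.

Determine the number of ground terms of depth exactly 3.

4

Write N_k for the number of ground terms of depth ≤ k. A term of depth ≤ k is either a constant or a function symbol applied to arguments of depth ≤ k−1, so N_k = 4 + N_{k-1}.
N_0 = 4
N_1 = 4 + 4 = 8
N_2 = 4 + 8 = 12
N_3 = 4 + 12 = 16
Terms of depth exactly 3: N_3 − N_2 = 16 − 12 = 4.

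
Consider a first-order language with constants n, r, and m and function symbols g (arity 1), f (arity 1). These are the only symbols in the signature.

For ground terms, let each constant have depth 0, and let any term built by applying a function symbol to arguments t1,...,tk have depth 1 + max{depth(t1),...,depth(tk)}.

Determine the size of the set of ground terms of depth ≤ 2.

Write N_k for the number of ground terms of depth ≤ k. A term of depth ≤ k is either a constant or a function symbol applied to arguments of depth ≤ k−1, so N_k = 3 + N_{k-1} + N_{k-1}.
N_0 = 3
N_1 = 3 + 3 + 3 = 9
N_2 = 3 + 9 + 9 = 21

21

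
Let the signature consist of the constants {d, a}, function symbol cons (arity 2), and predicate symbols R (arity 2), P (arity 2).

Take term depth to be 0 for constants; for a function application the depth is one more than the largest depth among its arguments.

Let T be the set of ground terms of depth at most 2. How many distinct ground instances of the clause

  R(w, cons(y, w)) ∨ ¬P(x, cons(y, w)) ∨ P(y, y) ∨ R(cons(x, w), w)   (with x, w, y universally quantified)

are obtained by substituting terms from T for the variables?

54872

Ground terms of depth ≤ 2:
  Write N_k for the number of ground terms of depth ≤ k. A term of depth ≤ k is either a constant or a function symbol applied to arguments of depth ≤ k−1, so N_k = 2 + N_{k-1}^2.
  N_0 = 2
  N_1 = 2 + 2^2 = 6
  N_2 = 2 + 6^2 = 38
So there are 38 ground terms available for substitution.
Each of x, w, y ranges independently over the available ground terms, and distinct assignments produce distinct instances.
Number of ground instances = 38^3 = 54872.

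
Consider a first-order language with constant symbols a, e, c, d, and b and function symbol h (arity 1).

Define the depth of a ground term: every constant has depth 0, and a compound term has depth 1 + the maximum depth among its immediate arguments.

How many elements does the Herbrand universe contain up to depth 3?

20

Let N_k = |{terms of depth ≤ k}|. Then N_0 = 5 and N_k = 5 + N_{k-1} for k ≥ 1 (one summand per function symbol, arity giving the exponent).
N_0 = 5
N_1 = 5 + 5 = 10
N_2 = 5 + 10 = 15
N_3 = 5 + 15 = 20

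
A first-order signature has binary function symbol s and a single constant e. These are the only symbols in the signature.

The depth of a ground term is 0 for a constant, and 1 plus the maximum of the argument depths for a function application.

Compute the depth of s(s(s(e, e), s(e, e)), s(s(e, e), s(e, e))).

depth(s(e, e)) = 1 + max(0, 0) = 1
depth(s(s(e, e), s(e, e))) = 1 + max(1, 1) = 2
depth(s(s(s(e, e), s(e, e)), s(s(e, e), s(e, e)))) = 1 + max(2, 2) = 3

3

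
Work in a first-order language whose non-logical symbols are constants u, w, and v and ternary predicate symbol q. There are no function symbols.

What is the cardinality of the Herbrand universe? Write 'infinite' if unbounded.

3

There are no function symbols, so every ground term is one of the 3 constants.
The Herbrand universe is {u, w, v}, which is finite with 3 elements.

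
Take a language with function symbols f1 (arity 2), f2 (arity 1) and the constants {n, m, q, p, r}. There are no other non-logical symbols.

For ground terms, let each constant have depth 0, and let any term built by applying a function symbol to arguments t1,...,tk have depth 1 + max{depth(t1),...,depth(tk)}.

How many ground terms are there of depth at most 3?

If N_k denotes the number of depth-≤k ground terms, the 5 constants give N_0 = 5, and each function symbol of arity r contributes N_{k-1}^r new terms at level k: N_k = 5 + N_{k-1}^2 + N_{k-1}.
N_0 = 5
N_1 = 5 + 5^2 + 5 = 35
N_2 = 5 + 35^2 + 35 = 1265
N_3 = 5 + 1265^2 + 1265 = 1601495

1601495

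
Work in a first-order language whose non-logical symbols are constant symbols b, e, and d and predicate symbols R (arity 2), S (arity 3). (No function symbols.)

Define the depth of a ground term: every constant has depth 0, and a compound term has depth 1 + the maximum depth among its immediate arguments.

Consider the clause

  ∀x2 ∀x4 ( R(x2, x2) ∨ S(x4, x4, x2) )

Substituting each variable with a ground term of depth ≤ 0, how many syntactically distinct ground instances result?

Ground terms of depth ≤ 0:
  With no function symbols every ground term is a constant, so there are exactly 3 ground terms at every depth bound.
  N_0 = 3
  Explicitly: b, e, d.
So there are 3 ground terms available for substitution.
The body mentions every one of the 2 quantified variables; since ground terms form a free algebra, no two substitutions collapse to the same formula.
Number of ground instances = 3^2 = 9.

9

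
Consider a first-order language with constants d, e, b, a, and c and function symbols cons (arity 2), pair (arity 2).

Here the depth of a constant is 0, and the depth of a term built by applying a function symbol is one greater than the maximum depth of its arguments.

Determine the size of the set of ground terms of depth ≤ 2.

Let N_k = |{terms of depth ≤ k}|. Then N_0 = 5 and N_k = 5 + N_{k-1}^2 + N_{k-1}^2 for k ≥ 1 (one summand per function symbol, arity giving the exponent).
N_0 = 5
N_1 = 5 + 5^2 + 5^2 = 55
N_2 = 5 + 55^2 + 55^2 = 6055

6055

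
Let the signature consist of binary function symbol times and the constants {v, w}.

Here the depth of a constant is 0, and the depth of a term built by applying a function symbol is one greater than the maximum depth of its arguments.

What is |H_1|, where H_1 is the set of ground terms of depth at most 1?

If N_k denotes the number of depth-≤k ground terms, the 2 constants give N_0 = 2, and each function symbol of arity r contributes N_{k-1}^r new terms at level k: N_k = 2 + N_{k-1}^2.
N_0 = 2
N_1 = 2 + 2^2 = 6

6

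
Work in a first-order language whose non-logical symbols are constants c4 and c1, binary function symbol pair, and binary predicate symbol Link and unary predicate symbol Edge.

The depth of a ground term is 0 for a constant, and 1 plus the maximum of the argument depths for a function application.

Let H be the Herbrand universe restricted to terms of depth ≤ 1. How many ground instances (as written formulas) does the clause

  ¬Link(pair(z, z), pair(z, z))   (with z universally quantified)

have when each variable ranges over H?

6

Ground terms of depth ≤ 1:
  Let N_k count ground terms of depth at most k. Each non-constant term of depth ≤ k is some function symbol applied to depth-≤(k−1) arguments, giving N_k = 2 + N_{k-1}^2.
  N_0 = 2
  N_1 = 2 + 2^2 = 6
So there are 6 ground terms available for substitution.
The body mentions the single quantified variable z; since ground terms form a free algebra, no two substitutions collapse to the same formula.
Number of ground instances = 6.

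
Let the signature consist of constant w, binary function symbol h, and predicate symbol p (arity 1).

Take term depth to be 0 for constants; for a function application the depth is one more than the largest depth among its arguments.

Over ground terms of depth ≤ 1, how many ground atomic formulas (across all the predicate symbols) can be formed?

2

First count ground terms of depth ≤ 1.
Count level by level. With function symbols h/2, the terms of depth ≤ k are the 1 constant together with each function applied to depth-≤(k−1) tuples, so N_k = 1 + N_{k-1}^2.
N_0 = 1
N_1 = 1 + 1^2 = 2
Explicitly: w, h(w, w).
So |H| = 2.
Each predicate of arity r yields |H|^r ground atoms (one per choice of an r-tuple from H):
  p: 2
Total ground atoms: 2.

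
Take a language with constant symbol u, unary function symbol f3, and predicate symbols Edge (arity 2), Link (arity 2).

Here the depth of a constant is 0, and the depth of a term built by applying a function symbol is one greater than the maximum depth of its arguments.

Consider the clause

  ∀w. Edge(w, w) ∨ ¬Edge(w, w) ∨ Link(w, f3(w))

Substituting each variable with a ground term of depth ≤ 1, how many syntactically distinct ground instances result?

2

Ground terms of depth ≤ 1:
  Let N_k count ground terms of depth at most k. Each non-constant term of depth ≤ k is some function symbol applied to depth-≤(k−1) arguments, giving N_k = 1 + N_{k-1}.
  N_0 = 1
  N_1 = 1 + 1 = 2
So there are 2 ground terms available for substitution.
The body mentions the single quantified variable w; since ground terms form a free algebra, no two substitutions collapse to the same formula.
Number of ground instances = 2.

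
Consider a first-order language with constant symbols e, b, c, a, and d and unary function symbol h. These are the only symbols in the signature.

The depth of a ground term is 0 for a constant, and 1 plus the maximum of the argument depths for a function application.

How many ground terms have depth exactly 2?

5

Write N_k for the number of ground terms of depth ≤ k. A term of depth ≤ k is either a constant or a function symbol applied to arguments of depth ≤ k−1, so N_k = 5 + N_{k-1}.
N_0 = 5
N_1 = 5 + 5 = 10
N_2 = 5 + 10 = 15
Terms of depth exactly 2: N_2 − N_1 = 15 − 10 = 5.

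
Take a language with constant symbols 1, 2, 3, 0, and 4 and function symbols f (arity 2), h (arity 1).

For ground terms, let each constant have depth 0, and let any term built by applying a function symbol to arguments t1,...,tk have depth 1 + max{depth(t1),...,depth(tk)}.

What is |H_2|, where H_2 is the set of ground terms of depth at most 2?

Count level by level. With function symbols f/2, h/1, the terms of depth ≤ k are the 5 constants together with each function applied to depth-≤(k−1) tuples, so N_k = 5 + N_{k-1}^2 + N_{k-1}.
N_0 = 5
N_1 = 5 + 5^2 + 5 = 35
N_2 = 5 + 35^2 + 35 = 1265

1265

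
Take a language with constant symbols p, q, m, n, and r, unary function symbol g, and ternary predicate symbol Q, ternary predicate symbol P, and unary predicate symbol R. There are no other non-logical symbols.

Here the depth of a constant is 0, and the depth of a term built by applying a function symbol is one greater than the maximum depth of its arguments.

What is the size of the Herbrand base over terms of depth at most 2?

First count ground terms of depth ≤ 2.
Write N_k for the number of ground terms of depth ≤ k. A term of depth ≤ k is either a constant or a function symbol applied to arguments of depth ≤ k−1, so N_k = 5 + N_{k-1}.
N_0 = 5
N_1 = 5 + 5 = 10
N_2 = 5 + 10 = 15
So |H| = 15.
Ground atoms are formed by filling each argument slot of a predicate with a term from H, so an r-ary predicate gives |H|^r atoms:
  Q: 15^3 = 3375;  P: 15^3 = 3375;  R: 15
Total ground atoms: 3375 + 3375 + 15 = 6765.

6765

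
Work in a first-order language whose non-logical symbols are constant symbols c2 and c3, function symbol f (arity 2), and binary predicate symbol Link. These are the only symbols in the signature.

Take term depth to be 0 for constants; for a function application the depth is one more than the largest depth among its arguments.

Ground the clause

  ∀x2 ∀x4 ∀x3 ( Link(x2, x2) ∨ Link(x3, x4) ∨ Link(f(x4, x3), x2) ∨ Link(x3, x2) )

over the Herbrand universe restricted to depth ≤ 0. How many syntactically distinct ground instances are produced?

8

Ground terms of depth ≤ 0:
  Let N_k = |{terms of depth ≤ k}|. Then N_0 = 2 and N_k = 2 + N_{k-1}^2 for k ≥ 1 (one summand per function symbol, arity giving the exponent).
  N_0 = 2
  Explicitly: c2, c3.
So there are 2 ground terms available for substitution.
The clause has 3 distinct variables (x2, x4, x3), each appearing in the body. In the free term algebra distinct substitutions yield syntactically distinct ground instances.
Number of ground instances = 2^3 = 8.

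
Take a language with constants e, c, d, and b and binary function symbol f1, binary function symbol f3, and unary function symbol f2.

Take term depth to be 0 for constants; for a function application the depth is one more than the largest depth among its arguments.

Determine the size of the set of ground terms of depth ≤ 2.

3244

Write N_k for the number of ground terms of depth ≤ k. A term of depth ≤ k is either a constant or a function symbol applied to arguments of depth ≤ k−1, so N_k = 4 + N_{k-1}^2 + N_{k-1}^2 + N_{k-1}.
N_0 = 4
N_1 = 4 + 4^2 + 4^2 + 4 = 40
N_2 = 4 + 40^2 + 40^2 + 40 = 3244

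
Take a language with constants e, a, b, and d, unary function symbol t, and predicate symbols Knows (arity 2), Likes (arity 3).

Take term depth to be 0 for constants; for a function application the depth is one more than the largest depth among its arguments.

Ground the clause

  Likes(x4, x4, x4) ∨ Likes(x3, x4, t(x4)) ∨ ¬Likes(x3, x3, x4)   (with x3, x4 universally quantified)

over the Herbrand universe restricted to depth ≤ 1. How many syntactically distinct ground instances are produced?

Ground terms of depth ≤ 1:
  Let N_k = |{terms of depth ≤ k}|. Then N_0 = 4 and N_k = 4 + N_{k-1} for k ≥ 1 (one summand per function symbol, arity giving the exponent).
  N_0 = 4
  N_1 = 4 + 4 = 8
  Explicitly: e, a, b, d, t(e), t(a), t(b), t(d).
So there are 8 ground terms available for substitution.
Each of x3, x4 ranges independently over the available ground terms, and distinct assignments produce distinct instances.
Number of ground instances = 8^2 = 64.

64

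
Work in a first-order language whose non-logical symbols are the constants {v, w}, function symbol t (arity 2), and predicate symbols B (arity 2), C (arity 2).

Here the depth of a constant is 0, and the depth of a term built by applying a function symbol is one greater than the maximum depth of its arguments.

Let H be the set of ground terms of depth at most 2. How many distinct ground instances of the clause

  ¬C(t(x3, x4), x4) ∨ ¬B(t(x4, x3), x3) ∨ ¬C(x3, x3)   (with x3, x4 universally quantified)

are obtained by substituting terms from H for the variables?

1444

Ground terms of depth ≤ 2:
  Let N_k = |{terms of depth ≤ k}|. Then N_0 = 2 and N_k = 2 + N_{k-1}^2 for k ≥ 1 (one summand per function symbol, arity giving the exponent).
  N_0 = 2
  N_1 = 2 + 2^2 = 6
  N_2 = 2 + 6^2 = 38
So there are 38 ground terms available for substitution.
There are 2 variables to instantiate (x3, x4), each occurring in at least one literal, so different choices give different ground instances.
Number of ground instances = 38^2 = 1444.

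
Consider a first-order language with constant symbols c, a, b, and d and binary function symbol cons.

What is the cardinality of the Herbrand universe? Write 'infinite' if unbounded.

The signature has at least one function symbol (cons, arity 2) and at least one constant (c).
Iterating cons gives infinitely many distinct ground terms: c, cons(c, c), cons(cons(c, c), cons(c, c)), ...
So the Herbrand universe is infinite.

infinite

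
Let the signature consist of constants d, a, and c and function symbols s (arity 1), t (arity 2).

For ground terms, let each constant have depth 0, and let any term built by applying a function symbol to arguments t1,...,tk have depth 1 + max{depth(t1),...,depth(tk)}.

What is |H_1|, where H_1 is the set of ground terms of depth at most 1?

Let N_k = |{terms of depth ≤ k}|. Then N_0 = 3 and N_k = 3 + N_{k-1} + N_{k-1}^2 for k ≥ 1 (one summand per function symbol, arity giving the exponent).
N_0 = 3
N_1 = 3 + 3 + 3^2 = 15

15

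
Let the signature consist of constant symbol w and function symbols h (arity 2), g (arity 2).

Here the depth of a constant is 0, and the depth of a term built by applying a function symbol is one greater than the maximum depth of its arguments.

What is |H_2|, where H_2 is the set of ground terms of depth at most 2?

Count level by level. With function symbols h/2, g/2, the terms of depth ≤ k are the 1 constant together with each function applied to depth-≤(k−1) tuples, so N_k = 1 + N_{k-1}^2 + N_{k-1}^2.
N_0 = 1
N_1 = 1 + 1^2 + 1^2 = 3
N_2 = 1 + 3^2 + 3^2 = 19

19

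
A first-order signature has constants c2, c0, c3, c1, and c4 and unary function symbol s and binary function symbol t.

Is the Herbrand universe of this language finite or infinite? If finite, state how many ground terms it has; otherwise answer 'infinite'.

The signature has at least one function symbol (s, arity 1) and at least one constant (c2).
Iterating s gives infinitely many distinct ground terms: c2, s(c2), s(s(c2)), ...
So the Herbrand universe is infinite.

infinite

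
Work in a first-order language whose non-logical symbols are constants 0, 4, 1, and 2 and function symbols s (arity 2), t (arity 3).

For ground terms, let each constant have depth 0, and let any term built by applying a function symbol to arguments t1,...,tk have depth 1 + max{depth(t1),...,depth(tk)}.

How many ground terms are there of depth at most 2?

599764

Write N_k for the number of ground terms of depth ≤ k. A term of depth ≤ k is either a constant or a function symbol applied to arguments of depth ≤ k−1, so N_k = 4 + N_{k-1}^2 + N_{k-1}^3.
N_0 = 4
N_1 = 4 + 4^2 + 4^3 = 84
N_2 = 4 + 84^2 + 84^3 = 599764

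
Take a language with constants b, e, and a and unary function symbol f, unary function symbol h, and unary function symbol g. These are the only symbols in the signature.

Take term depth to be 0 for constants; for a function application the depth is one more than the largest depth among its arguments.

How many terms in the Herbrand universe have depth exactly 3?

If N_k denotes the number of depth-≤k ground terms, the 3 constants give N_0 = 3, and each function symbol of arity r contributes N_{k-1}^r new terms at level k: N_k = 3 + N_{k-1} + N_{k-1} + N_{k-1}.
N_0 = 3
N_1 = 3 + 3 + 3 + 3 = 12
N_2 = 3 + 12 + 12 + 12 = 39
N_3 = 3 + 39 + 39 + 39 = 120
Terms of depth exactly 3: N_3 − N_2 = 120 − 39 = 81.

81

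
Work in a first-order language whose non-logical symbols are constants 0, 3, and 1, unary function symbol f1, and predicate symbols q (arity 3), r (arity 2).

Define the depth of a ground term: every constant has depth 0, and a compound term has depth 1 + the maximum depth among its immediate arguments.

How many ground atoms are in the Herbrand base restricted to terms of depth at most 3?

1872

First count ground terms of depth ≤ 3.
Count level by level. With function symbols f1/1, the terms of depth ≤ k are the 3 constants together with each function applied to depth-≤(k−1) tuples, so N_k = 3 + N_{k-1}.
N_0 = 3
N_1 = 3 + 3 = 6
N_2 = 3 + 6 = 9
N_3 = 3 + 9 = 12
Explicitly: 0, 3, 1, f1(0), f1(3), f1(1), f1(f1(0)), f1(f1(3)), f1(f1(1)), f1(f1(f1(0))), f1(f1(f1(3))), f1(f1(f1(1))).
So |H| = 12.
Ground atoms are formed by filling each argument slot of a predicate with a term from H, so an r-ary predicate gives |H|^r atoms:
  q: 12^3 = 1728;  r: 12^2 = 144
Total ground atoms: 1728 + 144 = 1872.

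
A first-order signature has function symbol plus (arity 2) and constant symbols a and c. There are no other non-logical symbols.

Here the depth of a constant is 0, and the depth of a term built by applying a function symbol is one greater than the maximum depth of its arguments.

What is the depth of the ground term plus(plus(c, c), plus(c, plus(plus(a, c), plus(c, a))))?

depth(plus(c, c)) = 1 + max(0, 0) = 1
depth(plus(a, c)) = 1 + max(0, 0) = 1
depth(plus(c, a)) = 1 + max(0, 0) = 1
depth(plus(plus(a, c), plus(c, a))) = 1 + max(1, 1) = 2
depth(plus(c, plus(plus(a, c), plus(c, a)))) = 1 + max(0, 2) = 3
depth(plus(plus(c, c), plus(c, plus(plus(a, c), plus(c, a))))) = 1 + max(1, 3) = 4

4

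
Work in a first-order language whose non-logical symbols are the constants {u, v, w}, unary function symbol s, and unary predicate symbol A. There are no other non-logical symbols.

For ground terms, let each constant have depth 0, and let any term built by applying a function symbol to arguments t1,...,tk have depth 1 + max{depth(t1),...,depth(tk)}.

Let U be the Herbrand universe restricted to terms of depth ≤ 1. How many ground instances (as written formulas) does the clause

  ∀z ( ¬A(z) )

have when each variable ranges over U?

6

Ground terms of depth ≤ 1:
  Count level by level. With function symbols s/1, the terms of depth ≤ k are the 3 constants together with each function applied to depth-≤(k−1) tuples, so N_k = 3 + N_{k-1}.
  N_0 = 3
  N_1 = 3 + 3 = 6
  Explicitly: u, v, w, s(u), s(v), s(w).
So there are 6 ground terms available for substitution.
The variable z ranges independently over the available ground terms, and distinct assignments produce distinct instances.
Number of ground instances = 6.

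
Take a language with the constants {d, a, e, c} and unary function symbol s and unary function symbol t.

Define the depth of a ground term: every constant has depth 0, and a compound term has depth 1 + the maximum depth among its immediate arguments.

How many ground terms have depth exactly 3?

32

Count level by level. With function symbols s/1, t/1, the terms of depth ≤ k are the 4 constants together with each function applied to depth-≤(k−1) tuples, so N_k = 4 + N_{k-1} + N_{k-1}.
N_0 = 4
N_1 = 4 + 4 + 4 = 12
N_2 = 4 + 12 + 12 = 28
N_3 = 4 + 28 + 28 = 60
Terms of depth exactly 3: N_3 − N_2 = 60 − 28 = 32.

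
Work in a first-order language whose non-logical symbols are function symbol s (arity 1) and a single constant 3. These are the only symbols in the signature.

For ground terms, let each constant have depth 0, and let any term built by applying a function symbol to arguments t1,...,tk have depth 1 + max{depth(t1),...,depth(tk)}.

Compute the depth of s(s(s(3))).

3

depth(s(3)) = 1 + depth(3) = 1 + 0 = 1
depth(s(s(3))) = 1 + depth(s(3)) = 1 + 1 = 2
depth(s(s(s(3)))) = 1 + depth(s(s(3))) = 1 + 2 = 3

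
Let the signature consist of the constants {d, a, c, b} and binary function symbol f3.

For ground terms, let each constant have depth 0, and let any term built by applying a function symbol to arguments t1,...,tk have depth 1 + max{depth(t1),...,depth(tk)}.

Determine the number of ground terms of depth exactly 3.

162816

If N_k denotes the number of depth-≤k ground terms, the 4 constants give N_0 = 4, and each function symbol of arity r contributes N_{k-1}^r new terms at level k: N_k = 4 + N_{k-1}^2.
N_0 = 4
N_1 = 4 + 4^2 = 20
N_2 = 4 + 20^2 = 404
N_3 = 4 + 404^2 = 163220
Terms of depth exactly 3: N_3 − N_2 = 163220 − 404 = 162816.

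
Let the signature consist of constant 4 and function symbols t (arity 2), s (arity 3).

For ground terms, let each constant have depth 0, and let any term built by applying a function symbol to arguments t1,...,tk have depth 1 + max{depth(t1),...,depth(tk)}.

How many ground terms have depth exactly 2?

34

If N_k denotes the number of depth-≤k ground terms, the 1 constant gives N_0 = 1, and each function symbol of arity r contributes N_{k-1}^r new terms at level k: N_k = 1 + N_{k-1}^2 + N_{k-1}^3.
N_0 = 1
N_1 = 1 + 1^2 + 1^3 = 3
N_2 = 1 + 3^2 + 3^3 = 37
Terms of depth exactly 2: N_2 − N_1 = 37 − 3 = 34.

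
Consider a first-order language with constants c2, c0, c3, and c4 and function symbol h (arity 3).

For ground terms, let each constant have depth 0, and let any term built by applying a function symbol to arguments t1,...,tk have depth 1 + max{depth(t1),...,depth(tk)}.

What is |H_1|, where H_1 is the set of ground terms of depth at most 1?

68

Let N_k = |{terms of depth ≤ k}|. Then N_0 = 4 and N_k = 4 + N_{k-1}^3 for k ≥ 1 (one summand per function symbol, arity giving the exponent).
N_0 = 4
N_1 = 4 + 4^3 = 68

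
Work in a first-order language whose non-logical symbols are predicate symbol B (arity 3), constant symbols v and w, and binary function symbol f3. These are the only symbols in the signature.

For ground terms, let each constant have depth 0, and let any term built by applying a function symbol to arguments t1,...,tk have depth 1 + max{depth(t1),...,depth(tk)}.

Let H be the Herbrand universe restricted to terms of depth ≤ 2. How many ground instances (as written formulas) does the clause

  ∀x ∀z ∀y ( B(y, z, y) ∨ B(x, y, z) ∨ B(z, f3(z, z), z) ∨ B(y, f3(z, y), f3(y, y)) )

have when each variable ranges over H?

54872

Ground terms of depth ≤ 2:
  Write N_k for the number of ground terms of depth ≤ k. A term of depth ≤ k is either a constant or a function symbol applied to arguments of depth ≤ k−1, so N_k = 2 + N_{k-1}^2.
  N_0 = 2
  N_1 = 2 + 2^2 = 6
  N_2 = 2 + 6^2 = 38
So there are 38 ground terms available for substitution.
There are 3 variables to instantiate (x, z, y), each occurring in at least one literal, so different choices give different ground instances.
Number of ground instances = 38^3 = 54872.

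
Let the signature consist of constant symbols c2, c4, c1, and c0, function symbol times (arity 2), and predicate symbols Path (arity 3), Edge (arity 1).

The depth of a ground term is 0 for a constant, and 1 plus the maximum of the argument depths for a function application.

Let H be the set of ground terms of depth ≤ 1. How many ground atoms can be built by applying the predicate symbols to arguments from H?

First count ground terms of depth ≤ 1.
If N_k denotes the number of depth-≤k ground terms, the 4 constants give N_0 = 4, and each function symbol of arity r contributes N_{k-1}^r new terms at level k: N_k = 4 + N_{k-1}^2.
N_0 = 4
N_1 = 4 + 4^2 = 20
So |H| = 20.
Ground atoms are formed by filling each argument slot of a predicate with a term from H, so an r-ary predicate gives |H|^r atoms:
  Path: 20^3 = 8000;  Edge: 20
Total ground atoms: 8000 + 20 = 8020.

8020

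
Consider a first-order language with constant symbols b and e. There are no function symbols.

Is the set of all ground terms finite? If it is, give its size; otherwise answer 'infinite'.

There are no function symbols, so every ground term is one of the 2 constants.
The Herbrand universe is {b, e}, which is finite with 2 elements.

2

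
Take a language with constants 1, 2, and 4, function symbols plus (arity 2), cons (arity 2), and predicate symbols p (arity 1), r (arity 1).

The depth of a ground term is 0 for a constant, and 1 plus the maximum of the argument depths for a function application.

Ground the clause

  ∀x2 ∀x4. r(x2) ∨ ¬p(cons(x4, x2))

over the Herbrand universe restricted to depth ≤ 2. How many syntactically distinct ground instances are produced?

783225

Ground terms of depth ≤ 2:
  If N_k denotes the number of depth-≤k ground terms, the 3 constants give N_0 = 3, and each function symbol of arity r contributes N_{k-1}^r new terms at level k: N_k = 3 + N_{k-1}^2 + N_{k-1}^2.
  N_0 = 3
  N_1 = 3 + 3^2 + 3^2 = 21
  N_2 = 3 + 21^2 + 21^2 = 885
So there are 885 ground terms available for substitution.
The body mentions every one of the 2 quantified variables; since ground terms form a free algebra, no two substitutions collapse to the same formula.
Number of ground instances = 885^2 = 783225.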